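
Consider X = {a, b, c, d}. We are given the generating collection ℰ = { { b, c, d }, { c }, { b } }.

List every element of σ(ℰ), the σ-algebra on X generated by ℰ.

σ(ℰ) = { {}, { a }, { b }, { c }, { d }, { a, b }, { a, c }, { a, d }, { b, c }, { b, d }, { c, d }, { a, b, c }, { a, b, d }, { a, c, d }, { b, c, d }, X }

Check:
Begin from { {}, { b }, { c }, { b, c, d }, X } (that is, ℰ plus ∅ and X).
Pass 1: 4 new —
  { a }  = { b, c, d }ᶜ
  { b, c }  = { c } ∪ { b }
  { a, b, d }  = { c }ᶜ
  { a, c, d }  = { b }ᶜ
  — 9 sets.
Pass 2: 4 new —
  { a, b }  = { b } ∪ { a }
  { a, c }  = { c } ∪ { a }
  { a, d }  = { b, c }ᶜ
  { a, b, c }  = { b, c } ∪ { a }
  — 13 sets.
Pass 3: +3 →
  { d }  = { a, b, c }ᶜ
  { b, d }  = { a, c }ᶜ
  { c, d }  = { a, b }ᶜ
  — 16 sets.
After Pass 4 the family is unchanged; done.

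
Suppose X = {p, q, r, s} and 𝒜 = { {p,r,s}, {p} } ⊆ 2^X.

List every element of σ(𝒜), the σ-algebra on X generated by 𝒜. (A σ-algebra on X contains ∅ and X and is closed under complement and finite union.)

Answer: σ(𝒜) = { ∅, {p}, {q}, {p,q}, {r,s}, {p,r,s}, {q,r,s}, X }

Check:
Start: 𝒜 ∪ {∅, X} = { ∅, {p}, {p,r,s}, X }.
Step 1 adds 2:
  {q}  = {p,r,s}ᶜ
  {q,r,s}  = {p}ᶜ
Step 2 adds 1:
  {p,q}  = {q} ∪ {p}
Step 3. New:
  {r,s}  = {p,q}ᶜ
After Step 4 the family is unchanged; done.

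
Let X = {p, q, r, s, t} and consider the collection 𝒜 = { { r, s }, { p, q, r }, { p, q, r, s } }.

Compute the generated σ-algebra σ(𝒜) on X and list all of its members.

Start: 𝒜 ∪ {∅, X} = { ∅, { r, s }, { p, q, r }, { p, q, r, s }, X }.
Step 1. New:
  { t }  = ᶜ of { p, q, r, s }
  { s, t }  = ᶜ of { p, q, r }
  { p, q, t }  = ᶜ of { r, s }
  [8 total]
Step 2: 3 new —
  { r, s, t }  = { s, t } ∪ { r, s }
  { p, q, r, t }  = { p, q, t } ∪ { p, q, r }
  { p, q, s, t }  = { s, t } ∪ { p, q, t }
  [11 total]
Step 3. New:
  { r }  = ᶜ of { p, q, s, t }
  { s }  = ᶜ of { p, q, r, t }
  { p, q }  = ᶜ of { r, s, t }
  [14 total]
Step 4 (2 new):
  { r, t }  = { r } ∪ { t }
  { p, q, s }  = { p, q } ∪ { s }
  [16 total]
Step 5: stable.

|σ(𝒜)| = 16.  σ(𝒜) = { ∅, { r }, { s }, { t }, { p, q }, { r, s }, { r, t }, { s, t }, { p, q, r }, { p, q, s }, { p, q, t }, { r, s, t }, { p, q, r, s }, { p, q, r, t }, { p, q, s, t }, X }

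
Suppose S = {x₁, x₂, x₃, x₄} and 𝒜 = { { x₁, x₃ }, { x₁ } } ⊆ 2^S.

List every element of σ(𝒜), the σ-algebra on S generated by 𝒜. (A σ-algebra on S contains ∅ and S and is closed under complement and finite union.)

σ(𝒜) (8 sets): { {}, { x₁ }, { x₃ }, { x₁, x₃ }, { x₂, x₄ }, { x₁, x₂, x₄ }, { x₂, x₃, x₄ }, S }

Trace:
Initial family (4 sets): { {}, { x₁ }, { x₁, x₃ }, S }.
Step 1 (2 new):
  { x₂, x₄ }  = ᶜ of { x₁, x₃ }
  { x₂, x₃, x₄ }  = ᶜ of { x₁ }
Step 2 (1 new):
  { x₁, x₂, x₄ }  = { x₂, x₄ } ∪ { x₁ }
Step 3: +1 →
  { x₃ }  = ᶜ of { x₁, x₂, x₄ }
Step 4: stable.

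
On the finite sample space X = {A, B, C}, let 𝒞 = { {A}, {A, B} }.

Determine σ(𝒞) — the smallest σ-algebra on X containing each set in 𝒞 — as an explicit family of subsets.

Take S₀ = 𝒞 ∪ {∅, X} = { {}, {A}, {A, B}, X }.
Round 1. New:
  {C}  = ᶜ of {A, B}
  {B, C}  = ᶜ of {A}
Round 2 adds 1:
  {A, C}  = {C} ∪ {A}
Round 3: 1 new —
  {B}  = ᶜ of {A, C}
Round 4: closed — nothing new.

Therefore σ(𝒞) = { {}, {A}, {B}, {C}, {A, B}, {A, C}, {B, C}, X } (|σ(𝒞)| = 8).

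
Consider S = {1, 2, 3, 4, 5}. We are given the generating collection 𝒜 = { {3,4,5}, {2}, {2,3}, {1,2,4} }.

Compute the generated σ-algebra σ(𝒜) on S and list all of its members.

Answer: σ(𝒜) = { ∅, {1}, {2}, {3}, {4}, {5}, {1,2}, {1,3}, {1,4}, {1,5}, {2,3}, {2,4}, {2,5}, {3,4}, {3,5}, {4,5}, {1,2,3}, {1,2,4}, {1,2,5}, {1,3,4}, {1,3,5}, {1,4,5}, {2,3,4}, {2,3,5}, {2,4,5}, {3,4,5}, {1,2,3,4}, {1,2,3,5}, {1,2,4,5}, {1,3,4,5}, {2,3,4,5}, S }

Working:
Seed the family with 𝒜 together with ∅ and S: { ∅, {2}, {2,3}, {1,2,4}, {3,4,5}, S }.
Iteration 1 (6 new):
  {1,2}  = complement {3,4,5}
  {3,5}  = complement {1,2,4}
  {1,4,5}  = complement {2,3}
  {1,2,3,4}  = {2,3} ∪ {1,2,4}
  {1,3,4,5}  = complement {2}
  {2,3,4,5}  = {3,4,5} ∪ {2,3}
  [12 total]
Iteration 2. New:
  {1}  = complement {2,3,4,5}
  {5}  = complement {1,2,3,4}
  {1,2,3}  = {1,2} ∪ {2,3}
  {2,3,5}  = {2} ∪ {3,5}
  {1,2,3,5}  = {1,2} ∪ {3,5}
  {1,2,4,5}  = {1,4,5} ∪ {1,2}
  [18 total]
Iteration 3: +8 →
  {3}  = complement {1,2,4,5}
  {4}  = complement {1,2,3,5}
  {1,4}  = complement {2,3,5}
  {1,5}  = {5} ∪ {1}
  {2,5}  = {2} ∪ {5}
  {4,5}  = complement {1,2,3}
  {1,2,5}  = {1,2} ∪ {5}
  {1,3,5}  = {3,5} ∪ {1}
  [26 total]
Iteration 4 (6 new):
  {1,3}  = {3} ∪ {1}
  {2,4}  = complement {1,3,5}
  {3,4}  = complement {1,2,5}
  {1,3,4}  = complement {2,5}
  {2,3,4}  = complement {1,5}
  {2,4,5}  = {2,5} ∪ {4,5}
  [32 total]
Iteration 5: already closed under ᶜ and ∪.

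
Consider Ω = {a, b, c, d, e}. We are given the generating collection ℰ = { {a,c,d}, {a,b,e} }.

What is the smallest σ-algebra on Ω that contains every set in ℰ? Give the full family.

|σ(ℰ)| = 8.  σ(ℰ) = { ∅, {a}, {b,e}, {c,d}, {a,b,e}, {a,c,d}, {b,c,d,e}, Ω }

Working:
Take S₀ = ℰ ∪ {∅, Ω} = { ∅, {a,b,e}, {a,c,d}, Ω }.
Round 1: 2 new —
  {b,e}  = ᶜ of {a,c,d}
  {c,d}  = ᶜ of {a,b,e}
  (now 6)
Round 2: +1 →
  {b,c,d,e}  = {b,e} ∪ {c,d}
  (now 7)
Round 3 adds 1:
  {a}  = ᶜ of {b,c,d,e}
  (now 8)
Round 4: no new sets; the family is a σ-algebra.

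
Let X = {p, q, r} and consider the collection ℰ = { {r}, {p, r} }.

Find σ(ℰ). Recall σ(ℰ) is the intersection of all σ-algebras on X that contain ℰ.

Answer: σ(ℰ) = { {}, {p}, {q}, {r}, {p, q}, {p, r}, {q, r}, X }

Working:
Take S₀ = ℰ ∪ {∅, X} = { {}, {r}, {p, r}, X }.
Step 1: 2 new —
  {q}  = X∖{p, r}
  {p, q}  = X∖{r}
  — 6 sets.
Step 2: 1 new —
  {q, r}  = {r} ∪ {q}
  — 7 sets.
Step 3 adds 1:
  {p}  = X∖{q, r}
  — 8 sets.
After Step 4 the family is unchanged; done.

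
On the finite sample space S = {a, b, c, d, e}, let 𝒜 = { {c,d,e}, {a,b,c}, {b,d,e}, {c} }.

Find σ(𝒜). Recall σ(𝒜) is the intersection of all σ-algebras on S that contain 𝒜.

Take S₀ = 𝒜 ∪ {∅, S} = { ∅, {c}, {a,b,c}, {b,d,e}, {c,d,e}, S }.
Iteration 1: 5 new —
  {a,b}  = ᶜ of {c,d,e}
  {a,c}  = ᶜ of {b,d,e}
  {d,e}  = ᶜ of {a,b,c}
  {a,b,d,e}  = ᶜ of {c}
  {b,c,d,e}  = {c} ∪ {b,d,e}
Iteration 2 (2 new):
  {a}  = ᶜ of {b,c,d,e}
  {a,c,d,e}  = {c,d,e} ∪ {a,c}
Iteration 3 adds 2:
  {b}  = ᶜ of {a,c,d,e}
  {a,d,e}  = {d,e} ∪ {a}
Iteration 4. New:
  {b,c}  = ᶜ of {a,d,e}
Iteration 5: no new sets; the family is a σ-algebra.

σ(𝒜) = { ∅, {a}, {b}, {c}, {a,b}, {a,c}, {b,c}, {d,e}, {a,b,c}, {a,d,e}, {b,d,e}, {c,d,e}, {a,b,d,e}, {a,c,d,e}, {b,c,d,e}, S }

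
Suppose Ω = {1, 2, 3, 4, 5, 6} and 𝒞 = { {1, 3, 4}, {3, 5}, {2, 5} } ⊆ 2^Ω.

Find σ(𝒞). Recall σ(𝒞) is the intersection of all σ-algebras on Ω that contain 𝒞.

Initial family (5 sets): { {}, {2, 5}, {3, 5}, {1, 3, 4}, Ω }.
Iteration 1 (6 new):
  {2, 3, 5}  = {2, 5} ∪ {3, 5}
  {2, 5, 6}  = Ω∖{1, 3, 4}
  {1, 2, 4, 6}  = Ω∖{3, 5}
  {1, 3, 4, 5}  = {1, 3, 4} ∪ {3, 5}
  {1, 3, 4, 6}  = Ω∖{2, 5}
  {1, 2, 3, 4, 5}  = {2, 5} ∪ {1, 3, 4}
  (now 11)
Iteration 2 adds 7:
  {6}  = Ω∖{1, 2, 3, 4, 5}
  {2, 6}  = Ω∖{1, 3, 4, 5}
  {1, 4, 6}  = Ω∖{2, 3, 5}
  {2, 3, 5, 6}  = {2, 5, 6} ∪ {2, 3, 5}
  {1, 2, 3, 4, 6}  = {1, 2, 4, 6} ∪ {1, 3, 4}
  {1, 2, 4, 5, 6}  = {2, 5} ∪ {1, 2, 4, 6}
  {1, 3, 4, 5, 6}  = {1, 3, 4, 5} ∪ {1, 3, 4, 6}
  (now 18)
Iteration 3: 5 new —
  {2}  = Ω∖{1, 3, 4, 5, 6}
  {3}  = Ω∖{1, 2, 4, 5, 6}
  {5}  = Ω∖{1, 2, 3, 4, 6}
  {1, 4}  = Ω∖{2, 3, 5, 6}
  {3, 5, 6}  = {3, 5} ∪ {6}
  (now 23)
Iteration 4. New:
  {2, 3}  = {2} ∪ {3}
  {3, 6}  = {6} ∪ {3}
  {5, 6}  = {6} ∪ {5}
  {1, 2, 4}  = Ω∖{3, 5, 6}
  {1, 4, 5}  = {5} ∪ {1, 4}
  {2, 3, 6}  = {2, 6} ∪ {3}
  {1, 2, 3, 4}  = {2} ∪ {1, 3, 4}
  {1, 2, 4, 5}  = {2, 5} ∪ {1, 4}
  {1, 4, 5, 6}  = {1, 4, 6} ∪ {5}
  (now 32)
Iteration 5: closed — nothing new.

Hence σ(𝒞) has 32 members: { {}, {2}, {3}, {5}, {6}, {1, 4}, {2, 3}, {2, 5}, {2, 6}, {3, 5}, {3, 6}, {5, 6}, {1, 2, 4}, {1, 3, 4}, {1, 4, 5}, {1, 4, 6}, {2, 3, 5}, {2, 3, 6}, {2, 5, 6}, {3, 5, 6}, {1, 2, 3, 4}, {1, 2, 4, 5}, {1, 2, 4, 6}, {1, 3, 4, 5}, {1, 3, 4, 6}, {1, 4, 5, 6}, {2, 3, 5, 6}, {1, 2, 3, 4, 5}, {1, 2, 3, 4, 6}, {1, 2, 4, 5, 6}, {1, 3, 4, 5, 6}, Ω }.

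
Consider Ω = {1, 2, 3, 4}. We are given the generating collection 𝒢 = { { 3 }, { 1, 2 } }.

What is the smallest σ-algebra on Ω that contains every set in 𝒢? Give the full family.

Seed the family with 𝒢 together with ∅ and Ω: { ∅, { 3 }, { 1, 2 }, Ω }.
Step 1 (3 new):
  { 3, 4 }  = ᶜ of { 1, 2 }
  { 1, 2, 3 }  = { 3 } ∪ { 1, 2 }
  { 1, 2, 4 }  = ᶜ of { 3 }
Step 2: 1 new —
  { 4 }  = ᶜ of { 1, 2, 3 }
Step 3: already closed under ᶜ and ∪.

|σ(𝒢)| = 8.  σ(𝒢) = { ∅, { 3 }, { 4 }, { 1, 2 }, { 3, 4 }, { 1, 2, 3 }, { 1, 2, 4 }, Ω }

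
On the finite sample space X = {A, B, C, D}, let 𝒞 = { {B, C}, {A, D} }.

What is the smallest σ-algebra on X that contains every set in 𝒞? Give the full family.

|σ(𝒞)| = 4.  σ(𝒞) = { {}, {A, D}, {B, C}, X }

Derivation:
Initial family (4 sets): { {}, {A, D}, {B, C}, X }.
Pass 1: no new sets; the family is a σ-algebra.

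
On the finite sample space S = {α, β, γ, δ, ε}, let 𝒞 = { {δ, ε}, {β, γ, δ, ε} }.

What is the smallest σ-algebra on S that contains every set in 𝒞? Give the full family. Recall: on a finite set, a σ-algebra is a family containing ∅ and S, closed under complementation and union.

σ(𝒞) (8 sets): { {}, {α}, {β, γ}, {δ, ε}, {α, β, γ}, {α, δ, ε}, {β, γ, δ, ε}, S }

Check:
Begin from { {}, {δ, ε}, {β, γ, δ, ε}, S } (that is, 𝒞 plus ∅ and S).
Step 1: +2 →
  {α}  = ᶜ of {β, γ, δ, ε}
  {α, β, γ}  = ᶜ of {δ, ε}
  — 6 sets.
Step 2: 1 new —
  {α, δ, ε}  = {δ, ε} ∪ {α}
  — 7 sets.
Step 3. New:
  {β, γ}  = ᶜ of {α, δ, ε}
  — 8 sets.
Step 4 adds nothing — fixpoint reached.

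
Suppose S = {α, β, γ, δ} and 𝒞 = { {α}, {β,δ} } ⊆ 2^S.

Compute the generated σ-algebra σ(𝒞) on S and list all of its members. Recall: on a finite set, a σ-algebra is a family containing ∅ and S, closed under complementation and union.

σ(𝒞) = { {}, {α}, {γ}, {α,γ}, {β,δ}, {α,β,δ}, {β,γ,δ}, S }

Working:
Initial family (4 sets): { {}, {α}, {β,δ}, S }.
Round 1 adds 3:
  {α,γ}  = S∖{β,δ}
  {α,β,δ}  = {β,δ} ∪ {α}
  {β,γ,δ}  = S∖{α}
  |family| = 7
Round 2 adds 1:
  {γ}  = S∖{α,β,δ}
  |family| = 8
Round 3: already closed under ᶜ and ∪.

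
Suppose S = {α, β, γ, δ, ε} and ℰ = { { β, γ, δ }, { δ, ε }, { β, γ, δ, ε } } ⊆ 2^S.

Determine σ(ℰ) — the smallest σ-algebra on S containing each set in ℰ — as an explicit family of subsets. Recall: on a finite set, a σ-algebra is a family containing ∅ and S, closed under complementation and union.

|σ(ℰ)| = 16.  σ(ℰ) = { ∅, { α }, { δ }, { ε }, { α, δ }, { α, ε }, { β, γ }, { δ, ε }, { α, β, γ }, { α, δ, ε }, { β, γ, δ }, { β, γ, ε }, { α, β, γ, δ }, { α, β, γ, ε }, { β, γ, δ, ε }, S }

Working:
Initial family (5 sets): { ∅, { δ, ε }, { β, γ, δ }, { β, γ, δ, ε }, S }.
Pass 1 adds 3:
  { α }  = ᶜ of { β, γ, δ, ε }
  { α, ε }  = ᶜ of { β, γ, δ }
  { α, β, γ }  = ᶜ of { δ, ε }
  — 8 sets.
Pass 2. New:
  { α, δ, ε }  = { δ, ε } ∪ { α }
  { α, β, γ, δ }  = { α, β, γ } ∪ { β, γ, δ }
  { α, β, γ, ε }  = { α, β, γ } ∪ { α, ε }
  — 11 sets.
Pass 3 adds 3:
  { δ }  = ᶜ of { α, β, γ, ε }
  { ε }  = ᶜ of { α, β, γ, δ }
  { β, γ }  = ᶜ of { α, δ, ε }
  — 14 sets.
Pass 4: 2 new —
  { α, δ }  = { δ } ∪ { α }
  { β, γ, ε }  = { β, γ } ∪ { ε }
  — 16 sets.
Pass 5: stable.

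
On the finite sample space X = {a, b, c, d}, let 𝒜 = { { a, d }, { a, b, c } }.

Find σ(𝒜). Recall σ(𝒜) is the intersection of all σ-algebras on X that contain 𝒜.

|σ(𝒜)| = 8.  σ(𝒜) = { {  }, { a }, { d }, { a, d }, { b, c }, { a, b, c }, { b, c, d }, X }

Check:
Take S₀ = 𝒜 ∪ {∅, X} = { {  }, { a, d }, { a, b, c }, X }.
Iteration 1: +2 →
  { d }  = { a, b, c }ᶜ
  { b, c }  = { a, d }ᶜ
Iteration 2. New:
  { b, c, d }  = { b, c } ∪ { d }
Iteration 3: 1 new —
  { a }  = { b, c, d }ᶜ
Iteration 4: already closed under ᶜ and ∪.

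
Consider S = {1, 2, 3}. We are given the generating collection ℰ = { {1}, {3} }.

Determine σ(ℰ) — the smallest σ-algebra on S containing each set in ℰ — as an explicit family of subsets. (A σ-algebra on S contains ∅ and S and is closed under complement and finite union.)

σ(ℰ) (8 sets): { ∅, {1}, {2}, {3}, {1, 2}, {1, 3}, {2, 3}, S }

Derivation:
Start: ℰ ∪ {∅, S} = { ∅, {1}, {3}, S }.
Round 1 (3 new):
  {1, 2}  = S∖{3}
  {1, 3}  = {3} ∪ {1}
  {2, 3}  = S∖{1}
  (now 7)
Round 2: +1 →
  {2}  = S∖{1, 3}
  (now 8)
Round 3: stable.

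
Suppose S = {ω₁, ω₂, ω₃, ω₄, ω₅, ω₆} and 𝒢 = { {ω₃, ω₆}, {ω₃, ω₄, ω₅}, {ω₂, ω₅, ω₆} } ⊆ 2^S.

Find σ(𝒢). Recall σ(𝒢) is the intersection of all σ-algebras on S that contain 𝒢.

σ(𝒢) = { {}, {ω₁}, {ω₂}, {ω₃}, {ω₄}, {ω₅}, {ω₆}, {ω₁, ω₂}, {ω₁, ω₃}, {ω₁, ω₄}, {ω₁, ω₅}, {ω₁, ω₆}, {ω₂, ω₃}, {ω₂, ω₄}, {ω₂, ω₅}, {ω₂, ω₆}, {ω₃, ω₄}, {ω₃, ω₅}, {ω₃, ω₆}, {ω₄, ω₅}, {ω₄, ω₆}, {ω₅, ω₆}, {ω₁, ω₂, ω₃}, {ω₁, ω₂, ω₄}, {ω₁, ω₂, ω₅}, {ω₁, ω₂, ω₆}, {ω₁, ω₃, ω₄}, {ω₁, ω₃, ω₅}, {ω₁, ω₃, ω₆}, {ω₁, ω₄, ω₅}, {ω₁, ω₄, ω₆}, {ω₁, ω₅, ω₆}, {ω₂, ω₃, ω₄}, {ω₂, ω₃, ω₅}, {ω₂, ω₃, ω₆}, {ω₂, ω₄, ω₅}, {ω₂, ω₄, ω₆}, {ω₂, ω₅, ω₆}, {ω₃, ω₄, ω₅}, {ω₃, ω₄, ω₆}, {ω₃, ω₅, ω₆}, {ω₄, ω₅, ω₆}, {ω₁, ω₂, ω₃, ω₄}, {ω₁, ω₂, ω₃, ω₅}, {ω₁, ω₂, ω₃, ω₆}, {ω₁, ω₂, ω₄, ω₅}, {ω₁, ω₂, ω₄, ω₆}, {ω₁, ω₂, ω₅, ω₆}, {ω₁, ω₃, ω₄, ω₅}, {ω₁, ω₃, ω₄, ω₆}, {ω₁, ω₃, ω₅, ω₆}, {ω₁, ω₄, ω₅, ω₆}, {ω₂, ω₃, ω₄, ω₅}, {ω₂, ω₃, ω₄, ω₆}, {ω₂, ω₃, ω₅, ω₆}, {ω₂, ω₄, ω₅, ω₆}, {ω₃, ω₄, ω₅, ω₆}, {ω₁, ω₂, ω₃, ω₄, ω₅}, {ω₁, ω₂, ω₃, ω₄, ω₆}, {ω₁, ω₂, ω₃, ω₅, ω₆}, {ω₁, ω₂, ω₄, ω₅, ω₆}, {ω₁, ω₃, ω₄, ω₅, ω₆}, {ω₂, ω₃, ω₄, ω₅, ω₆}, S }

Working:
Initial family (5 sets): { {}, {ω₃, ω₆}, {ω₂, ω₅, ω₆}, {ω₃, ω₄, ω₅}, S }.
Step 1 (6 new):
  {ω₁, ω₂, ω₆}  = ᶜ of {ω₃, ω₄, ω₅}
  {ω₁, ω₃, ω₄}  = ᶜ of {ω₂, ω₅, ω₆}
  {ω₁, ω₂, ω₄, ω₅}  = ᶜ of {ω₃, ω₆}
  {ω₂, ω₃, ω₅, ω₆}  = {ω₃, ω₆} ∪ {ω₂, ω₅, ω₆}
  {ω₃, ω₄, ω₅, ω₆}  = {ω₃, ω₄, ω₅} ∪ {ω₃, ω₆}
  {ω₂, ω₃, ω₄, ω₅, ω₆}  = {ω₃, ω₄, ω₅} ∪ {ω₂, ω₅, ω₆}
  |family| = 11
Step 2: +12 →
  {ω₁}  = ᶜ of {ω₂, ω₃, ω₄, ω₅, ω₆}
  {ω₁, ω₂}  = ᶜ of {ω₃, ω₄, ω₅, ω₆}
  {ω₁, ω₄}  = ᶜ of {ω₂, ω₃, ω₅, ω₆}
  {ω₁, ω₂, ω₃, ω₆}  = {ω₃, ω₆} ∪ {ω₁, ω₂, ω₆}
  {ω₁, ω₂, ω₅, ω₆}  = {ω₂, ω₅, ω₆} ∪ {ω₁, ω₂, ω₆}
  {ω₁, ω₃, ω₄, ω₅}  = {ω₃, ω₄, ω₅} ∪ {ω₁, ω₃, ω₄}
  {ω₁, ω₃, ω₄, ω₆}  = {ω₁, ω₃, ω₄} ∪ {ω₃, ω₆}
  {ω₁, ω₂, ω₃, ω₄, ω₅}  = {ω₃, ω₄, ω₅} ∪ {ω₁, ω₂, ω₄, ω₅}
  {ω₁, ω₂, ω₃, ω₄, ω₆}  = {ω₁, ω₃, ω₄} ∪ {ω₁, ω₂, ω₆}
  {ω₁, ω₂, ω₃, ω₅, ω₆}  = {ω₁, ω₂, ω₆} ∪ {ω₂, ω₃, ω₅, ω₆}
  {ω₁, ω₂, ω₄, ω₅, ω₆}  = {ω₂, ω₅, ω₆} ∪ {ω₁, ω₂, ω₄, ω₅}
  {ω₁, ω₃, ω₄, ω₅, ω₆}  = {ω₃, ω₄, ω₅, ω₆} ∪ {ω₁, ω₃, ω₄}
  |family| = 23
Step 3 (13 new):
  {ω₂}  = ᶜ of {ω₁, ω₃, ω₄, ω₅, ω₆}
  {ω₃}  = ᶜ of {ω₁, ω₂, ω₄, ω₅, ω₆}
  {ω₄}  = ᶜ of {ω₁, ω₂, ω₃, ω₅, ω₆}
  {ω₅}  = ᶜ of {ω₁, ω₂, ω₃, ω₄, ω₆}
  {ω₆}  = ᶜ of {ω₁, ω₂, ω₃, ω₄, ω₅}
  {ω₂, ω₅}  = ᶜ of {ω₁, ω₃, ω₄, ω₆}
  {ω₂, ω₆}  = ᶜ of {ω₁, ω₃, ω₄, ω₅}
  {ω₃, ω₄}  = ᶜ of {ω₁, ω₂, ω₅, ω₆}
  {ω₄, ω₅}  = ᶜ of {ω₁, ω₂, ω₃, ω₆}
  {ω₁, ω₂, ω₄}  = {ω₁, ω₄} ∪ {ω₁, ω₂}
  {ω₁, ω₃, ω₆}  = {ω₃, ω₆} ∪ {ω₁}
  {ω₁, ω₂, ω₃, ω₄}  = {ω₁, ω₃, ω₄} ∪ {ω₁, ω₂}
  {ω₁, ω₂, ω₄, ω₆}  = {ω₁, ω₄} ∪ {ω₁, ω₂, ω₆}
  |family| = 36
Step 4: 24 new —
  {ω₁, ω₃}  = {ω₁} ∪ {ω₃}
  {ω₁, ω₅}  = {ω₁} ∪ {ω₅}
  {ω₁, ω₆}  = {ω₁} ∪ {ω₆}
  {ω₂, ω₃}  = {ω₂} ∪ {ω₃}
  {ω₂, ω₄}  = {ω₂} ∪ {ω₄}
  {ω₃, ω₅}  = ᶜ of {ω₁, ω₂, ω₄, ω₆}
  {ω₄, ω₆}  = {ω₆} ∪ {ω₄}
  {ω₅, ω₆}  = ᶜ of {ω₁, ω₂, ω₃, ω₄}
  {ω₁, ω₂, ω₃}  = {ω₁, ω₂} ∪ {ω₃}
  {ω₁, ω₂, ω₅}  = {ω₂, ω₅} ∪ {ω₁, ω₂}
  {ω₁, ω₄, ω₅}  = {ω₁} ∪ {ω₄, ω₅}
  {ω₁, ω₄, ω₆}  = {ω₆} ∪ {ω₁, ω₄}
  {ω₂, ω₃, ω₄}  = {ω₃, ω₄} ∪ {ω₂}
  {ω₂, ω₃, ω₅}  = {ω₂, ω₅} ∪ {ω₃}
  {ω₂, ω₃, ω₆}  = {ω₂} ∪ {ω₃, ω₆}
  {ω₂, ω₄, ω₅}  = ᶜ of {ω₁, ω₃, ω₆}
  {ω₂, ω₄, ω₆}  = {ω₂, ω₆} ∪ {ω₄}
  {ω₃, ω₄, ω₆}  = {ω₃, ω₄} ∪ {ω₆}
  {ω₃, ω₅, ω₆}  = ᶜ of {ω₁, ω₂, ω₄}
  {ω₄, ω₅, ω₆}  = {ω₆} ∪ {ω₄, ω₅}
  {ω₁, ω₃, ω₅, ω₆}  = {ω₁, ω₃, ω₆} ∪ {ω₅}
  {ω₂, ω₃, ω₄, ω₅}  = {ω₂, ω₅} ∪ {ω₃, ω₄, ω₅}
  {ω₂, ω₃, ω₄, ω₆}  = {ω₃, ω₄} ∪ {ω₂, ω₆}
  {ω₂, ω₄, ω₅, ω₆}  = {ω₂, ω₅, ω₆} ∪ {ω₄, ω₅}
  |family| = 60
Step 5 adds 4:
  {ω₁, ω₃, ω₅}  = ᶜ of {ω₂, ω₄, ω₆}
  {ω₁, ω₅, ω₆}  = ᶜ of {ω₂, ω₃, ω₄}
  {ω₁, ω₂, ω₃, ω₅}  = ᶜ of {ω₄, ω₆}
  {ω₁, ω₄, ω₅, ω₆}  = ᶜ of {ω₂, ω₃}
  |family| = 64
Step 6: stable.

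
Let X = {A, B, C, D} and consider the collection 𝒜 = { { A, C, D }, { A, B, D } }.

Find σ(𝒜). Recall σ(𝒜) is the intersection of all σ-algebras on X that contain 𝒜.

Answer: σ(𝒜) = { {  }, { B }, { C }, { A, D }, { B, C }, { A, B, D }, { A, C, D }, X }

Working:
Seed the family with 𝒜 together with ∅ and X: { {  }, { A, B, D }, { A, C, D }, X }.
Pass 1: 2 new —
  { B }  = { A, C, D }ᶜ
  { C }  = { A, B, D }ᶜ
  [6 total]
Pass 2: 1 new —
  { B, C }  = { C } ∪ { B }
  [7 total]
Pass 3. New:
  { A, D }  = { B, C }ᶜ
  [8 total]
Pass 4 adds nothing — fixpoint reached.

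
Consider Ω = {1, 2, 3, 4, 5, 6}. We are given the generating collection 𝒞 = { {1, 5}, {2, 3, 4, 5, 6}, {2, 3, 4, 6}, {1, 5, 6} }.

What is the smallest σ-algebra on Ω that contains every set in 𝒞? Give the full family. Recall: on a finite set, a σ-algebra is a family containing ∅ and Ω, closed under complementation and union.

σ(𝒞) (16 sets): { ∅, {1}, {5}, {6}, {1, 5}, {1, 6}, {5, 6}, {1, 5, 6}, {2, 3, 4}, {1, 2, 3, 4}, {2, 3, 4, 5}, {2, 3, 4, 6}, {1, 2, 3, 4, 5}, {1, 2, 3, 4, 6}, {2, 3, 4, 5, 6}, Ω }

Check:
Seed the family with 𝒞 together with ∅ and Ω: { ∅, {1, 5}, {1, 5, 6}, {2, 3, 4, 6}, {2, 3, 4, 5, 6}, Ω }.
Iteration 1 adds 2:
  {1}  = {2, 3, 4, 5, 6}ᶜ
  {2, 3, 4}  = {1, 5, 6}ᶜ
  (now 8)
Iteration 2 (3 new):
  {1, 2, 3, 4}  = {2, 3, 4} ∪ {1}
  {1, 2, 3, 4, 5}  = {2, 3, 4} ∪ {1, 5}
  {1, 2, 3, 4, 6}  = {2, 3, 4, 6} ∪ {1}
  (now 11)
Iteration 3: +3 →
  {5}  = {1, 2, 3, 4, 6}ᶜ
  {6}  = {1, 2, 3, 4, 5}ᶜ
  {5, 6}  = {1, 2, 3, 4}ᶜ
  (now 14)
Iteration 4. New:
  {1, 6}  = {1} ∪ {6}
  {2, 3, 4, 5}  = {2, 3, 4} ∪ {5}
  (now 16)
Iteration 5: already closed under ᶜ and ∪.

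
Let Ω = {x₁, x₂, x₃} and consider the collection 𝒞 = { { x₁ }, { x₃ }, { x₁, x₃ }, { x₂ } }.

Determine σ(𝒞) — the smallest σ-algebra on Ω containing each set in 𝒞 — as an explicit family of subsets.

Answer: σ(𝒞) = { ∅, { x₁ }, { x₂ }, { x₃ }, { x₁, x₂ }, { x₁, x₃ }, { x₂, x₃ }, Ω }

Trace:
Begin from { ∅, { x₁ }, { x₂ }, { x₃ }, { x₁, x₃ }, Ω } (that is, 𝒞 plus ∅ and Ω).
Iteration 1 (2 new):
  { x₁, x₂ }  = Ω∖{ x₃ }
  { x₂, x₃ }  = Ω∖{ x₁ }
Iteration 2: already closed under ᶜ and ∪.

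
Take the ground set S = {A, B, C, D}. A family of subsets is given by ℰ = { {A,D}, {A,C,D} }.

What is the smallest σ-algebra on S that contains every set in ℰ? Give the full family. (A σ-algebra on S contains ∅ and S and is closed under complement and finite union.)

Begin from { {}, {A,D}, {A,C,D}, S } (that is, ℰ plus ∅ and S).
Pass 1. New:
  {B}  = complement {A,C,D}
  {B,C}  = complement {A,D}
  [6 total]
Pass 2. New:
  {A,B,D}  = {A,D} ∪ {B}
  [7 total]
Pass 3: +1 →
  {C}  = complement {A,B,D}
  [8 total]
Pass 4: already closed under ᶜ and ∪.

|σ(ℰ)| = 8.  σ(ℰ) = { {}, {B}, {C}, {A,D}, {B,C}, {A,B,D}, {A,C,D}, S }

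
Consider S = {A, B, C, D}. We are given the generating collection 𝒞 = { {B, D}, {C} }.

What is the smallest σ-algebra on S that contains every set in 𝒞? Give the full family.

Initial family (4 sets): { {}, {C}, {B, D}, S }.
Step 1 (3 new):
  {A, C}  = complement {B, D}
  {A, B, D}  = complement {C}
  {B, C, D}  = {C} ∪ {B, D}
Step 2. New:
  {A}  = complement {B, C, D}
After Step 3 the family is unchanged; done.

Hence σ(𝒞) has 8 members: { {}, {A}, {C}, {A, C}, {B, D}, {A, B, D}, {B, C, D}, S }.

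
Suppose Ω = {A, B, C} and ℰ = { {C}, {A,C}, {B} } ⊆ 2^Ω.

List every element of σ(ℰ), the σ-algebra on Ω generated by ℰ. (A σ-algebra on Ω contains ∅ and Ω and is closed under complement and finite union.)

σ(ℰ) = { {}, {A}, {B}, {C}, {A,B}, {A,C}, {B,C}, Ω }

Derivation:
Take S₀ = ℰ ∪ {∅, Ω} = { {}, {B}, {C}, {A,C}, Ω }.
Iteration 1. New:
  {A,B}  = {C}ᶜ
  {B,C}  = {C} ∪ {B}
Iteration 2 (1 new):
  {A}  = {B,C}ᶜ
Iteration 3: stable.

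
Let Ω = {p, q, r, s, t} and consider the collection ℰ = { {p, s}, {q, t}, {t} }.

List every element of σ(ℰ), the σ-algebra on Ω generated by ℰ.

Take S₀ = ℰ ∪ {∅, Ω} = { {}, {t}, {p, s}, {q, t}, Ω }.
Iteration 1 (5 new):
  {p, r, s}  = {q, t}ᶜ
  {p, s, t}  = {p, s} ∪ {t}
  {q, r, t}  = {p, s}ᶜ
  {p, q, r, s}  = {t}ᶜ
  {p, q, s, t}  = {q, t} ∪ {p, s}
  |family| = 10
Iteration 2: 3 new —
  {r}  = {p, q, s, t}ᶜ
  {q, r}  = {p, s, t}ᶜ
  {p, r, s, t}  = {p, s, t} ∪ {p, r, s}
  |family| = 13
Iteration 3: 2 new —
  {q}  = {p, r, s, t}ᶜ
  {r, t}  = {r} ∪ {t}
  |family| = 15
Iteration 4: 1 new —
  {p, q, s}  = {r, t}ᶜ
  |family| = 16
Iteration 5: closed — nothing new.

|σ(ℰ)| = 16.  σ(ℰ) = { {}, {q}, {r}, {t}, {p, s}, {q, r}, {q, t}, {r, t}, {p, q, s}, {p, r, s}, {p, s, t}, {q, r, t}, {p, q, r, s}, {p, q, s, t}, {p, r, s, t}, Ω }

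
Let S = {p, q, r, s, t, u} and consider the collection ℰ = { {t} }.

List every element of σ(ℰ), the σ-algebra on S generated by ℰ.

|σ(ℰ)| = 4.  σ(ℰ) = { {}, {t}, {p,q,r,s,u}, S }

Check:
Initial family (3 sets): { {}, {t}, S }.
Step 1. New:
  {p,q,r,s,u}  = {t}ᶜ
  |family| = 4
After Step 2 the family is unchanged; done.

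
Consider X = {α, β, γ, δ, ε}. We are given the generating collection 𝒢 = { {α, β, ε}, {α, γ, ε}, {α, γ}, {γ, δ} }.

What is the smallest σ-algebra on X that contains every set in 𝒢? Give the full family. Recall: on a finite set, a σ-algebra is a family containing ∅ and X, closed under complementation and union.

Seed the family with 𝒢 together with ∅ and X: { {}, {α, γ}, {γ, δ}, {α, β, ε}, {α, γ, ε}, X }.
Iteration 1: 5 new —
  {β, δ}  = {α, γ, ε}ᶜ
  {α, γ, δ}  = {γ, δ} ∪ {α, γ}
  {β, δ, ε}  = {α, γ}ᶜ
  {α, β, γ, ε}  = {α, β, ε} ∪ {α, γ}
  {α, γ, δ, ε}  = {γ, δ} ∪ {α, γ, ε}
  |family| = 11
Iteration 2. New:
  {β}  = {α, γ, δ, ε}ᶜ
  {δ}  = {α, β, γ, ε}ᶜ
  {β, ε}  = {α, γ, δ}ᶜ
  {β, γ, δ}  = {γ, δ} ∪ {β, δ}
  {α, β, γ, δ}  = {α, γ, δ} ∪ {β, δ}
  {α, β, δ, ε}  = {α, β, ε} ∪ {β, δ}
  {β, γ, δ, ε}  = {γ, δ} ∪ {β, δ, ε}
  |family| = 18
Iteration 3. New:
  {α}  = {β, γ, δ, ε}ᶜ
  {γ}  = {α, β, δ, ε}ᶜ
  {ε}  = {α, β, γ, δ}ᶜ
  {α, ε}  = {β, γ, δ}ᶜ
  {α, β, γ}  = {α, γ} ∪ {β}
  |family| = 23
Iteration 4. New:
  {α, β}  = {β} ∪ {α}
  {α, δ}  = {δ} ∪ {α}
  {β, γ}  = {β} ∪ {γ}
  {γ, ε}  = {ε} ∪ {γ}
  {δ, ε}  = {α, β, γ}ᶜ
  {α, β, δ}  = {β, δ} ∪ {α}
  {α, δ, ε}  = {α, ε} ∪ {δ}
  {β, γ, ε}  = {β, ε} ∪ {γ}
  {γ, δ, ε}  = {γ, δ} ∪ {ε}
  |family| = 32
Iteration 5 adds nothing — fixpoint reached.

|σ(𝒢)| = 32.  σ(𝒢) = { {}, {α}, {β}, {γ}, {δ}, {ε}, {α, β}, {α, γ}, {α, δ}, {α, ε}, {β, γ}, {β, δ}, {β, ε}, {γ, δ}, {γ, ε}, {δ, ε}, {α, β, γ}, {α, β, δ}, {α, β, ε}, {α, γ, δ}, {α, γ, ε}, {α, δ, ε}, {β, γ, δ}, {β, γ, ε}, {β, δ, ε}, {γ, δ, ε}, {α, β, γ, δ}, {α, β, γ, ε}, {α, β, δ, ε}, {α, γ, δ, ε}, {β, γ, δ, ε}, X }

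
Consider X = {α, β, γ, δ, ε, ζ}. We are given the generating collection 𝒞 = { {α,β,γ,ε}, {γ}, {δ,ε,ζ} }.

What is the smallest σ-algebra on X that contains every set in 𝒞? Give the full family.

|σ(𝒞)| = 16.  σ(𝒞) = { {}, {γ}, {ε}, {α,β}, {γ,ε}, {δ,ζ}, {α,β,γ}, {α,β,ε}, {γ,δ,ζ}, {δ,ε,ζ}, {α,β,γ,ε}, {α,β,δ,ζ}, {γ,δ,ε,ζ}, {α,β,γ,δ,ζ}, {α,β,δ,ε,ζ}, X }

Working:
Take S₀ = 𝒞 ∪ {∅, X} = { {}, {γ}, {δ,ε,ζ}, {α,β,γ,ε}, X }.
Round 1. New:
  {δ,ζ}  = complement {α,β,γ,ε}
  {α,β,γ}  = complement {δ,ε,ζ}
  {γ,δ,ε,ζ}  = {γ} ∪ {δ,ε,ζ}
  {α,β,δ,ε,ζ}  = complement {γ}
  |family| = 9
Round 2 (3 new):
  {α,β}  = complement {γ,δ,ε,ζ}
  {γ,δ,ζ}  = {γ} ∪ {δ,ζ}
  {α,β,γ,δ,ζ}  = {α,β,γ} ∪ {δ,ζ}
  |family| = 12
Round 3 adds 3:
  {ε}  = complement {α,β,γ,δ,ζ}
  {α,β,ε}  = complement {γ,δ,ζ}
  {α,β,δ,ζ}  = {α,β} ∪ {δ,ζ}
  |family| = 15
Round 4 adds 1:
  {γ,ε}  = complement {α,β,δ,ζ}
  |family| = 16
Round 5: closed — nothing new.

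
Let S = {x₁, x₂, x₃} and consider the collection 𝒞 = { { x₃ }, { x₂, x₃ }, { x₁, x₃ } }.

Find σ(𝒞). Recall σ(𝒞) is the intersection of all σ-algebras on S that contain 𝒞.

σ(𝒞) (8 sets): { {  }, { x₁ }, { x₂ }, { x₃ }, { x₁, x₂ }, { x₁, x₃ }, { x₂, x₃ }, S }

Working:
Initial family (5 sets): { {  }, { x₃ }, { x₁, x₃ }, { x₂, x₃ }, S }.
Pass 1 adds 3:
  { x₁ }  = ᶜ of { x₂, x₃ }
  { x₂ }  = ᶜ of { x₁, x₃ }
  { x₁, x₂ }  = ᶜ of { x₃ }
Pass 2: stable.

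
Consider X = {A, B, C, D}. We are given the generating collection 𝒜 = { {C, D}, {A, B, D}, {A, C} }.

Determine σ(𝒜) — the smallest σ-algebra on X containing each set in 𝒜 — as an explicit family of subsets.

Answer: σ(𝒜) = { {}, {A}, {B}, {C}, {D}, {A, B}, {A, C}, {A, D}, {B, C}, {B, D}, {C, D}, {A, B, C}, {A, B, D}, {A, C, D}, {B, C, D}, X }

Check:
Seed the family with 𝒜 together with ∅ and X: { {}, {A, C}, {C, D}, {A, B, D}, X }.
Round 1 adds 4:
  {C}  = X∖{A, B, D}
  {A, B}  = X∖{C, D}
  {B, D}  = X∖{A, C}
  {A, C, D}  = {C, D} ∪ {A, C}
  — 9 sets.
Round 2. New:
  {B}  = X∖{A, C, D}
  {A, B, C}  = {A, B} ∪ {C}
  {B, C, D}  = {C, D} ∪ {B, D}
  — 12 sets.
Round 3: +3 →
  {A}  = X∖{B, C, D}
  {D}  = X∖{A, B, C}
  {B, C}  = {C} ∪ {B}
  — 15 sets.
Round 4: +1 →
  {A, D}  = X∖{B, C}
  — 16 sets.
Round 5: stable.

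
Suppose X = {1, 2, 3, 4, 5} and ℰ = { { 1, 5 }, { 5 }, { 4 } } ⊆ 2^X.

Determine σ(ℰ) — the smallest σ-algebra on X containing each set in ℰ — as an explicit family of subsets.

Seed the family with ℰ together with ∅ and X: { ∅, { 4 }, { 5 }, { 1, 5 }, X }.
Pass 1: +5 →
  { 4, 5 }  = { 4 } ∪ { 5 }
  { 1, 4, 5 }  = { 1, 5 } ∪ { 4 }
  { 2, 3, 4 }  = complement { 1, 5 }
  { 1, 2, 3, 4 }  = complement { 5 }
  { 1, 2, 3, 5 }  = complement { 4 }
Pass 2 (3 new):
  { 2, 3 }  = complement { 1, 4, 5 }
  { 1, 2, 3 }  = complement { 4, 5 }
  { 2, 3, 4, 5 }  = { 5 } ∪ { 2, 3, 4 }
Pass 3 (2 new):
  { 1 }  = complement { 2, 3, 4, 5 }
  { 2, 3, 5 }  = { 2, 3 } ∪ { 5 }
Pass 4 (1 new):
  { 1, 4 }  = complement { 2, 3, 5 }
Pass 5: no new sets; the family is a σ-algebra.

Hence σ(ℰ) has 16 members: { ∅, { 1 }, { 4 }, { 5 }, { 1, 4 }, { 1, 5 }, { 2, 3 }, { 4, 5 }, { 1, 2, 3 }, { 1, 4, 5 }, { 2, 3, 4 }, { 2, 3, 5 }, { 1, 2, 3, 4 }, { 1, 2, 3, 5 }, { 2, 3, 4, 5 }, X }.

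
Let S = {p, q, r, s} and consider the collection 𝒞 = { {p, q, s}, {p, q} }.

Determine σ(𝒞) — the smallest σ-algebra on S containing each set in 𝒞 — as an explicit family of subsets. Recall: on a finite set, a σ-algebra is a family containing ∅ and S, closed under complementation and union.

σ(𝒞) = { {}, {r}, {s}, {p, q}, {r, s}, {p, q, r}, {p, q, s}, S }

Derivation:
Start: 𝒞 ∪ {∅, S} = { {}, {p, q}, {p, q, s}, S }.
Pass 1 adds 2:
  {r}  = ᶜ of {p, q, s}
  {r, s}  = ᶜ of {p, q}
Pass 2. New:
  {p, q, r}  = {r} ∪ {p, q}
Pass 3 adds 1:
  {s}  = ᶜ of {p, q, r}
Pass 4: closed — nothing new.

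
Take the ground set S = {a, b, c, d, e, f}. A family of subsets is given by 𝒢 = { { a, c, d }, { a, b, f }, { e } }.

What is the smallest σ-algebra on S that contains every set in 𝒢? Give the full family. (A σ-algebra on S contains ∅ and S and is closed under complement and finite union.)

Seed the family with 𝒢 together with ∅ and S: { ∅, { e }, { a, b, f }, { a, c, d }, S }.
Step 1: 5 new —
  { b, e, f }  = complement { a, c, d }
  { c, d, e }  = complement { a, b, f }
  { a, b, e, f }  = { a, b, f } ∪ { e }
  { a, c, d, e }  = { a, c, d } ∪ { e }
  { a, b, c, d, f }  = complement { e }
  [10 total]
Step 2 adds 3:
  { b, f }  = complement { a, c, d, e }
  { c, d }  = complement { a, b, e, f }
  { b, c, d, e, f }  = { c, d, e } ∪ { b, e, f }
  [13 total]
Step 3 (2 new):
  { a }  = complement { b, c, d, e, f }
  { b, c, d, f }  = { c, d } ∪ { b, f }
  [15 total]
Step 4: +1 →
  { a, e }  = complement { b, c, d, f }
  [16 total]
After Step 5 the family is unchanged; done.

Hence σ(𝒢) has 16 members: { ∅, { a }, { e }, { a, e }, { b, f }, { c, d }, { a, b, f }, { a, c, d }, { b, e, f }, { c, d, e }, { a, b, e, f }, { a, c, d, e }, { b, c, d, f }, { a, b, c, d, f }, { b, c, d, e, f }, S }.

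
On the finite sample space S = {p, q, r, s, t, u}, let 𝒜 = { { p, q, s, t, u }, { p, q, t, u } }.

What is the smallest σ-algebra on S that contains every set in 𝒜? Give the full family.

σ(𝒜) = { {}, { r }, { s }, { r, s }, { p, q, t, u }, { p, q, r, t, u }, { p, q, s, t, u }, S }

Working:
Take S₀ = 𝒜 ∪ {∅, S} = { {}, { p, q, t, u }, { p, q, s, t, u }, S }.
Pass 1: 2 new —
  { r }  = { p, q, s, t, u }ᶜ
  { r, s }  = { p, q, t, u }ᶜ
  [6 total]
Pass 2. New:
  { p, q, r, t, u }  = { r } ∪ { p, q, t, u }
  [7 total]
Pass 3. New:
  { s }  = { p, q, r, t, u }ᶜ
  [8 total]
Pass 4: closed — nothing new.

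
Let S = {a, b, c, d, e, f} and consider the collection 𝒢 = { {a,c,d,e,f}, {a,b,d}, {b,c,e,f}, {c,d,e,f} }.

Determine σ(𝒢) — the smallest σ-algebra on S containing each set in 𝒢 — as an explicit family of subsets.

Seed the family with 𝒢 together with ∅ and S: { ∅, {a,b,d}, {b,c,e,f}, {c,d,e,f}, {a,c,d,e,f}, S }.
Round 1 (5 new):
  {b}  = {a,c,d,e,f}ᶜ
  {a,b}  = {c,d,e,f}ᶜ
  {a,d}  = {b,c,e,f}ᶜ
  {c,e,f}  = {a,b,d}ᶜ
  {b,c,d,e,f}  = {c,d,e,f} ∪ {b,c,e,f}
  — 11 sets.
Round 2: 2 new —
  {a}  = {b,c,d,e,f}ᶜ
  {a,b,c,e,f}  = {a,b} ∪ {c,e,f}
  — 13 sets.
Round 3 adds 2:
  {d}  = {a,b,c,e,f}ᶜ
  {a,c,e,f}  = {c,e,f} ∪ {a}
  — 15 sets.
Round 4: +1 →
  {b,d}  = {a,c,e,f}ᶜ
  — 16 sets.
Round 5: no new sets; the family is a σ-algebra.

Therefore σ(𝒢) = { ∅, {a}, {b}, {d}, {a,b}, {a,d}, {b,d}, {a,b,d}, {c,e,f}, {a,c,e,f}, {b,c,e,f}, {c,d,e,f}, {a,b,c,e,f}, {a,c,d,e,f}, {b,c,d,e,f}, S } (|σ(𝒢)| = 16).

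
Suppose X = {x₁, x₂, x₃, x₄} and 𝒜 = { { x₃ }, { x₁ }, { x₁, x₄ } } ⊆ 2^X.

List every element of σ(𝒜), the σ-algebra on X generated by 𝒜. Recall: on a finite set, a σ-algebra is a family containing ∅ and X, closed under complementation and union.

Initial family (5 sets): { {  }, { x₁ }, { x₃ }, { x₁, x₄ }, X }.
Iteration 1 adds 5:
  { x₁, x₃ }  = { x₃ } ∪ { x₁ }
  { x₂, x₃ }  = ᶜ of { x₁, x₄ }
  { x₁, x₂, x₄ }  = ᶜ of { x₃ }
  { x₁, x₃, x₄ }  = { x₃ } ∪ { x₁, x₄ }
  { x₂, x₃, x₄ }  = ᶜ of { x₁ }
  |family| = 10
Iteration 2. New:
  { x₂ }  = ᶜ of { x₁, x₃, x₄ }
  { x₂, x₄ }  = ᶜ of { x₁, x₃ }
  { x₁, x₂, x₃ }  = { x₂, x₃ } ∪ { x₁, x₃ }
  |family| = 13
Iteration 3 (2 new):
  { x₄ }  = ᶜ of { x₁, x₂, x₃ }
  { x₁, x₂ }  = { x₂ } ∪ { x₁ }
  |family| = 15
Iteration 4: +1 →
  { x₃, x₄ }  = ᶜ of { x₁, x₂ }
  |family| = 16
Iteration 5: no new sets; the family is a σ-algebra.

|σ(𝒜)| = 16.  σ(𝒜) = { {  }, { x₁ }, { x₂ }, { x₃ }, { x₄ }, { x₁, x₂ }, { x₁, x₃ }, { x₁, x₄ }, { x₂, x₃ }, { x₂, x₄ }, { x₃, x₄ }, { x₁, x₂, x₃ }, { x₁, x₂, x₄ }, { x₁, x₃, x₄ }, { x₂, x₃, x₄ }, X }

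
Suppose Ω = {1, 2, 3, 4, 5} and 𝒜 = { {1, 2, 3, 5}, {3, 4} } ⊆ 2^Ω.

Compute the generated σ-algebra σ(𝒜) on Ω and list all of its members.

σ(𝒜) = { ∅, {3}, {4}, {3, 4}, {1, 2, 5}, {1, 2, 3, 5}, {1, 2, 4, 5}, Ω }

Working:
Start: 𝒜 ∪ {∅, Ω} = { ∅, {3, 4}, {1, 2, 3, 5}, Ω }.
Round 1: +2 →
  {4}  = Ω∖{1, 2, 3, 5}
  {1, 2, 5}  = Ω∖{3, 4}
Round 2: 1 new —
  {1, 2, 4, 5}  = {1, 2, 5} ∪ {4}
Round 3. New:
  {3}  = Ω∖{1, 2, 4, 5}
Round 4: already closed under ᶜ and ∪.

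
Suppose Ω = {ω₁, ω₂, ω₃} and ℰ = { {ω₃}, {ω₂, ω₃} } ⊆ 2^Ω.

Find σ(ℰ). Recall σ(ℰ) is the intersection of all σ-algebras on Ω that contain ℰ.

Answer: σ(ℰ) = { ∅, {ω₁}, {ω₂}, {ω₃}, {ω₁, ω₂}, {ω₁, ω₃}, {ω₂, ω₃}, Ω }

Working:
Take S₀ = ℰ ∪ {∅, Ω} = { ∅, {ω₃}, {ω₂, ω₃}, Ω }.
Round 1: +2 →
  {ω₁}  = {ω₂, ω₃}ᶜ
  {ω₁, ω₂}  = {ω₃}ᶜ
Round 2 adds 1:
  {ω₁, ω₃}  = {ω₃} ∪ {ω₁}
Round 3 (1 new):
  {ω₂}  = {ω₁, ω₃}ᶜ
Round 4: no new sets; the family is a σ-algebra.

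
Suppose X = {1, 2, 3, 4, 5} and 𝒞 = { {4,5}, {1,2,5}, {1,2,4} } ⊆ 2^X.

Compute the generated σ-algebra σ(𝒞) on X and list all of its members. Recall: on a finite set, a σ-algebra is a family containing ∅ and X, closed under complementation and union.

|σ(𝒞)| = 16.  σ(𝒞) = { {}, {3}, {4}, {5}, {1,2}, {3,4}, {3,5}, {4,5}, {1,2,3}, {1,2,4}, {1,2,5}, {3,4,5}, {1,2,3,4}, {1,2,3,5}, {1,2,4,5}, X }

Trace:
Start: 𝒞 ∪ {∅, X} = { {}, {4,5}, {1,2,4}, {1,2,5}, X }.
Pass 1: 4 new —
  {3,4}  = {1,2,5}ᶜ
  {3,5}  = {1,2,4}ᶜ
  {1,2,3}  = {4,5}ᶜ
  {1,2,4,5}  = {4,5} ∪ {1,2,5}
Pass 2: +4 →
  {3}  = {1,2,4,5}ᶜ
  {3,4,5}  = {3,4} ∪ {4,5}
  {1,2,3,4}  = {3,4} ∪ {1,2,3}
  {1,2,3,5}  = {1,2,3} ∪ {1,2,5}
Pass 3. New:
  {4}  = {1,2,3,5}ᶜ
  {5}  = {1,2,3,4}ᶜ
  {1,2}  = {3,4,5}ᶜ
Pass 4: already closed under ᶜ and ∪.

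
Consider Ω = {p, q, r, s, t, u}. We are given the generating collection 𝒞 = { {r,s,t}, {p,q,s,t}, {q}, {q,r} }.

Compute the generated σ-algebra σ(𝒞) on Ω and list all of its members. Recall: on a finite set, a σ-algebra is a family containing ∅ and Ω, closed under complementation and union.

σ(𝒞) = { ∅, {p}, {q}, {r}, {u}, {p,q}, {p,r}, {p,u}, {q,r}, {q,u}, {r,u}, {s,t}, {p,q,r}, {p,q,u}, {p,r,u}, {p,s,t}, {q,r,u}, {q,s,t}, {r,s,t}, {s,t,u}, {p,q,r,u}, {p,q,s,t}, {p,r,s,t}, {p,s,t,u}, {q,r,s,t}, {q,s,t,u}, {r,s,t,u}, {p,q,r,s,t}, {p,q,s,t,u}, {p,r,s,t,u}, {q,r,s,t,u}, Ω }

Working:
Seed the family with 𝒞 together with ∅ and Ω: { ∅, {q}, {q,r}, {r,s,t}, {p,q,s,t}, Ω }.
Step 1. New:
  {r,u}  = ᶜ of {p,q,s,t}
  {p,q,u}  = ᶜ of {r,s,t}
  {p,s,t,u}  = ᶜ of {q,r}
  {q,r,s,t}  = {r,s,t} ∪ {q,r}
  {p,q,r,s,t}  = {r,s,t} ∪ {p,q,s,t}
  {p,r,s,t,u}  = ᶜ of {q}
  |family| = 12
Step 2 (7 new):
  {u}  = ᶜ of {p,q,r,s,t}
  {p,u}  = ᶜ of {q,r,s,t}
  {q,r,u}  = {q} ∪ {r,u}
  {p,q,r,u}  = {q,r} ∪ {p,q,u}
  {r,s,t,u}  = {r,s,t} ∪ {r,u}
  {p,q,s,t,u}  = {p,s,t,u} ∪ {q}
  {q,r,s,t,u}  = {q,r,s,t} ∪ {r,u}
  |family| = 19
Step 3 (7 new):
  {p}  = ᶜ of {q,r,s,t,u}
  {r}  = ᶜ of {p,q,s,t,u}
  {p,q}  = ᶜ of {r,s,t,u}
  {q,u}  = {q} ∪ {u}
  {s,t}  = ᶜ of {p,q,r,u}
  {p,r,u}  = {p,u} ∪ {r,u}
  {p,s,t}  = ᶜ of {q,r,u}
  |family| = 26
Step 4: 6 new —
  {p,r}  = {r} ∪ {p}
  {p,q,r}  = {p,q} ∪ {r}
  {q,s,t}  = ᶜ of {p,r,u}
  {s,t,u}  = {u} ∪ {s,t}
  {p,r,s,t}  = ᶜ of {q,u}
  {q,s,t,u}  = {q,u} ∪ {s,t}
  |family| = 32
After Step 5 the family is unchanged; done.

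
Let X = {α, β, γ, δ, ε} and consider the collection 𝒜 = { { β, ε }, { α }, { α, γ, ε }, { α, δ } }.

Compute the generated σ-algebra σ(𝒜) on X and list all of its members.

Take S₀ = 𝒜 ∪ {∅, X} = { {  }, { α }, { α, δ }, { β, ε }, { α, γ, ε }, X }.
Step 1: 8 new —
  { β, δ }  = ᶜ of { α, γ, ε }
  { α, β, ε }  = { β, ε } ∪ { α }
  { α, γ, δ }  = ᶜ of { β, ε }
  { β, γ, ε }  = ᶜ of { α, δ }
  { α, β, γ, ε }  = { β, ε } ∪ { α, γ, ε }
  { α, β, δ, ε }  = { β, ε } ∪ { α, δ }
  { α, γ, δ, ε }  = { α, δ } ∪ { α, γ, ε }
  { β, γ, δ, ε }  = ᶜ of { α }
  (now 14)
Step 2 adds 7:
  { β }  = ᶜ of { α, γ, δ, ε }
  { γ }  = ᶜ of { α, β, δ, ε }
  { δ }  = ᶜ of { α, β, γ, ε }
  { γ, δ }  = ᶜ of { α, β, ε }
  { α, β, δ }  = { α, δ } ∪ { β, δ }
  { β, δ, ε }  = { β, ε } ∪ { β, δ }
  { α, β, γ, δ }  = { α, γ, δ } ∪ { β, δ }
  (now 21)
Step 3: +6 →
  { ε }  = ᶜ of { α, β, γ, δ }
  { α, β }  = { β } ∪ { α }
  { α, γ }  = ᶜ of { β, δ, ε }
  { β, γ }  = { β } ∪ { γ }
  { γ, ε }  = ᶜ of { α, β, δ }
  { β, γ, δ }  = { γ, δ } ∪ { β }
  (now 27)
Step 4 adds 5:
  { α, ε }  = ᶜ of { β, γ, δ }
  { δ, ε }  = { ε } ∪ { δ }
  { α, β, γ }  = { α, β } ∪ { γ }
  { α, δ, ε }  = ᶜ of { β, γ }
  { γ, δ, ε }  = ᶜ of { α, β }
  (now 32)
Step 5: already closed under ᶜ and ∪.

σ(𝒜) = { {  }, { α }, { β }, { γ }, { δ }, { ε }, { α, β }, { α, γ }, { α, δ }, { α, ε }, { β, γ }, { β, δ }, { β, ε }, { γ, δ }, { γ, ε }, { δ, ε }, { α, β, γ }, { α, β, δ }, { α, β, ε }, { α, γ, δ }, { α, γ, ε }, { α, δ, ε }, { β, γ, δ }, { β, γ, ε }, { β, δ, ε }, { γ, δ, ε }, { α, β, γ, δ }, { α, β, γ, ε }, { α, β, δ, ε }, { α, γ, δ, ε }, { β, γ, δ, ε }, X }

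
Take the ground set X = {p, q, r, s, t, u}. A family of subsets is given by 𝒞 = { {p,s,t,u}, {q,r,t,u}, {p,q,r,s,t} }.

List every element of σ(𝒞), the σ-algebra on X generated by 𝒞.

Begin from { {}, {p,s,t,u}, {q,r,t,u}, {p,q,r,s,t}, X } (that is, 𝒞 plus ∅ and X).
Pass 1: +3 →
  {u}  = {p,q,r,s,t}ᶜ
  {p,s}  = {q,r,t,u}ᶜ
  {q,r}  = {p,s,t,u}ᶜ
  (now 8)
Pass 2: +3 →
  {p,s,u}  = {p,s} ∪ {u}
  {q,r,u}  = {q,r} ∪ {u}
  {p,q,r,s}  = {q,r} ∪ {p,s}
  (now 11)
Pass 3. New:
  {t,u}  = {p,q,r,s}ᶜ
  {p,s,t}  = {q,r,u}ᶜ
  {q,r,t}  = {p,s,u}ᶜ
  {p,q,r,s,u}  = {q,r} ∪ {p,s,u}
  (now 15)
Pass 4. New:
  {t}  = {p,q,r,s,u}ᶜ
  (now 16)
Pass 5: already closed under ᶜ and ∪.

|σ(𝒞)| = 16.  σ(𝒞) = { {}, {t}, {u}, {p,s}, {q,r}, {t,u}, {p,s,t}, {p,s,u}, {q,r,t}, {q,r,u}, {p,q,r,s}, {p,s,t,u}, {q,r,t,u}, {p,q,r,s,t}, {p,q,r,s,u}, X }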